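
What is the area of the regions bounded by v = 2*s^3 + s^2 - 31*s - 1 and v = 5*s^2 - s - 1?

Set the curves equal: 2*s^3 + s^2 - 31*s - 1 = 5*s^2 - s - 1, so 2*s^3 - 4*s^2 - 30*s = 0, which factors as 2*s*(s - 5)*(s + 3) = 0. The curves meet at s = -3, 0, 5.
On [-3, 0], v = 2*s^3 + s^2 - 31*s - 1 is on top; that piece has area ∫[-3,0] (2*s^3 - 4*s^2 - 30*s) ds = 117/2.
On [0, 5], v = 5*s^2 - s - 1 is on top; that piece has area ∫[0,5] (-(2*s^3 - 4*s^2 - 30*s)) ds = 1375/6.
Total enclosed area = 117/2 + 1375/6 = 863/3.

863/3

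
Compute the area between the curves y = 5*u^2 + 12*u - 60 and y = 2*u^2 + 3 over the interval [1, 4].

68

The difference (5*u^2 + 12*u - 60) - (2*u^2 + 3) = 3*u^2 + 12*u - 63 changes sign at u = 3 inside [1, 4], so split the integral there.
∫[1,3] (3*u^2 + 12*u - 63) du = -52; the area of that piece is 52.
∫[3,4] (3*u^2 + 12*u - 63) du = 16.
Total area = 52 + 16 = 68.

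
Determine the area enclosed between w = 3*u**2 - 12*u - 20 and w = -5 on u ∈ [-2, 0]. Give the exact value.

The difference (3*u**2 - 12*u - 20) - (-5) = 3*u**2 - 12*u - 15 changes sign at u = -1 inside [-2, 0], so split the integral there.
∫[-2,-1] (3*u**2 - 12*u - 15) du = 10.
∫[-1,0] (3*u**2 - 12*u - 15) du = -8; the area of that piece is 8.
Total area = 10 + 8 = 18.

18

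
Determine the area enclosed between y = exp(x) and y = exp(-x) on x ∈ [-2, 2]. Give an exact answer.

The difference (exp(x)) - (exp(-x)) = exp(x) - exp(-x) changes sign at x = 0 inside [-2, 2], so split the integral there.
∫[-2,0] (exp(x) - exp(-x)) dx = -exp(2) - exp(-2) + 2; the area of that piece is -2 + exp(-2) + exp(2).
∫[0,2] (exp(x) - exp(-x)) dx = -2 + exp(-2) + exp(2).
Total area = (-2 + exp(-2) + exp(2)) + (-2 + exp(-2) + exp(2)) = -4 + 2*exp(-2) + 2*exp(2).

-4 + 2*exp(-2) + 2*exp(2)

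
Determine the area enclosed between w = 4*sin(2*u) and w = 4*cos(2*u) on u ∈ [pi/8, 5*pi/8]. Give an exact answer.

On [pi/8, 5*pi/8], (4*sin(2*u)) - (4*cos(2*u)) = 4*sin(2*u) - 4*cos(2*u) is ≥ 0 throughout, so the area is a single integral of |4*sin(2*u) - 4*cos(2*u)|.
∫[pi/8,5*pi/8] (4*sin(2*u) - 4*cos(2*u)) du = 4*sqrt(2).

4*sqrt(2)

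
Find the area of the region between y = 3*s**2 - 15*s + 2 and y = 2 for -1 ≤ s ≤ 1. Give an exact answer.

The difference (3*s**2 - 15*s + 2) - (2) = 3*s**2 - 15*s changes sign at s = 0 inside [-1, 1], so split the integral there.
∫[-1,0] (3*s**2 - 15*s) ds = 17/2.
∫[0,1] (3*s**2 - 15*s) ds = -13/2; the area of that piece is 13/2.
Total area = 17/2 + 13/2 = 15.

15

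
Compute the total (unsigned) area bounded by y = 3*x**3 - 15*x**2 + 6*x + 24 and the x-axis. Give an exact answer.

253/4

The curve meets the x-axis where 3*x**3 - 15*x**2 + 6*x + 24 = 0, i.e. 3*(x - 4)*(x - 2)*(x + 1) = 0, at x = -1, 2, 4.
On [-1, 2] the curve lies above the axis; ∫[-1,2] (3*x**3 - 15*x**2 + 6*x + 24) dx = 189/4, giving area 189/4.
On [2, 4] the curve lies below the axis; ∫[2,4] (3*x**3 - 15*x**2 + 6*x + 24) dx = -16, giving area 16.
Total area = 189/4 + 16 = 253/4.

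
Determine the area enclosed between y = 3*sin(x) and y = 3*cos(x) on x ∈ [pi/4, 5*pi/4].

6*sqrt(2)

On [pi/4, 5*pi/4], (3*sin(x)) - (3*cos(x)) = 3*sin(x) - 3*cos(x) is ≥ 0 throughout, so the area is a single integral of |3*sin(x) - 3*cos(x)|.
∫[pi/4,5*pi/4] (3*sin(x) - 3*cos(x)) dx = 6*sqrt(2).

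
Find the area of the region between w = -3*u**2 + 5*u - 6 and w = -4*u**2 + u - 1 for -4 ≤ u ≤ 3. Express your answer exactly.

The difference (-3*u**2 + 5*u - 6) - (-4*u**2 + u - 1) = u**2 + 4*u - 5 changes sign at u = 1 inside [-4, 3], so split the integral there.
∫[-4,1] (u**2 + 4*u - 5) du = -100/3; the area of that piece is 100/3.
∫[1,3] (u**2 + 4*u - 5) du = 44/3.
Total area = 100/3 + 44/3 = 48.

48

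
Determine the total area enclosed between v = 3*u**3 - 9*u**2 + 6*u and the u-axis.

3/2

The curve meets the u-axis where 3*u**3 - 9*u**2 + 6*u = 0, i.e. 3*u*(u - 2)*(u - 1) = 0, at u = 0, 1, 2.
On [0, 1] the curve lies above the axis; ∫[0,1] (3*u**3 - 9*u**2 + 6*u) du = 3/4, giving area 3/4.
On [1, 2] the curve lies below the axis; ∫[1,2] (3*u**3 - 9*u**2 + 6*u) du = -3/4, giving area 3/4.
Total area = 3/4 + 3/4 = 3/2.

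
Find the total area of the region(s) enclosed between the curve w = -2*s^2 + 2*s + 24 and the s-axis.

343/3

The curve meets the s-axis where -2*s^2 + 2*s + 24 = 0, i.e. -2*(s - 4)*(s + 3) = 0, at s = -3, 4.
On [-3, 4] the curve lies above the axis; ∫[-3,4] (-2*s^2 + 2*s + 24) ds = 343/3, giving area 343/3.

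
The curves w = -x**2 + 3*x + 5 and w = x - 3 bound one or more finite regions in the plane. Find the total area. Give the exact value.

Set the curves equal: -x**2 + 3*x + 5 = x - 3, so -x**2 + 2*x + 8 = 0, which factors as -(x - 4)*(x + 2) = 0. The curves meet at x = -2, 4.
On [-2, 4], w = -x**2 + 3*x + 5 is on top; that piece has area ∫[-2,4] (-x**2 + 2*x + 8) dx = 36.

36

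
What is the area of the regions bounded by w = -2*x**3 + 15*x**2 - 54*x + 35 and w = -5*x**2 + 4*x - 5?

71/3

Set the curves equal: -2*x**3 + 15*x**2 - 54*x + 35 = -5*x**2 + 4*x - 5, so -2*x**3 + 20*x**2 - 58*x + 40 = 0, which factors as -2*(x - 5)*(x - 4)*(x - 1) = 0. The curves meet at x = 1, 4, 5.
On [1, 4], w = -5*x**2 + 4*x - 5 is on top; that piece has area ∫[1,4] (-(-2*x**3 + 20*x**2 - 58*x + 40)) dx = 45/2.
On [4, 5], w = -2*x**3 + 15*x**2 - 54*x + 35 is on top; that piece has area ∫[4,5] (-2*x**3 + 20*x**2 - 58*x + 40) dx = 7/6.
Total enclosed area = 45/2 + 7/6 = 71/3.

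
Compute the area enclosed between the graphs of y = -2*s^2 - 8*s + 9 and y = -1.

72

Set the curves equal: -2*s^2 - 8*s + 9 = -1, so -2*s^2 - 8*s + 10 = 0, which factors as -2*(s - 1)*(s + 5) = 0. The curves meet at s = -5, 1.
On [-5, 1], y = -2*s^2 - 8*s + 9 is on top; that piece has area ∫[-5,1] (-2*s^2 - 8*s + 10) ds = 72.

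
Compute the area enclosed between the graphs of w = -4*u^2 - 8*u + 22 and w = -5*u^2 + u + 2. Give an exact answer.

Set the curves equal: -4*u^2 - 8*u + 22 = -5*u^2 + u + 2, so u^2 - 9*u + 20 = 0, which factors as (u - 5)*(u - 4) = 0. The curves meet at u = 4, 5.
On [4, 5], w = -5*u^2 + u + 2 is on top; that piece has area ∫[4,5] (-(u^2 - 9*u + 20)) du = 1/6.

1/6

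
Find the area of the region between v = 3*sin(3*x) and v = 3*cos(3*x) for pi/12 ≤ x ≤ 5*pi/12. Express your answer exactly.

2*sqrt(2)

On [pi/12, 5*pi/12], (3*sin(3*x)) - (3*cos(3*x)) = 3*sin(3*x) - 3*cos(3*x) is ≥ 0 throughout, so the area is a single integral of |3*sin(3*x) - 3*cos(3*x)|.
∫[pi/12,5*pi/12] (3*sin(3*x) - 3*cos(3*x)) dx = 2*sqrt(2).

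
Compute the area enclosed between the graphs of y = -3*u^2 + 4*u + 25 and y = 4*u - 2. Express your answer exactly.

108

Set the curves equal: -3*u^2 + 4*u + 25 = 4*u - 2, so -3*u^2 + 27 = 0, which factors as -3*(u - 3)*(u + 3) = 0. The curves meet at u = -3, 3.
On [-3, 3], y = -3*u^2 + 4*u + 25 is on top; that piece has area ∫[-3,3] (-3*u^2 + 27) du = 108.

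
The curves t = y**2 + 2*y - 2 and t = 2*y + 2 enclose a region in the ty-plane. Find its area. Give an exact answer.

Both boundary curves give t as a function of y, so integrate with respect to y. Setting them equal: y**2 - 4 = 0, i.e. (y - 2)*(y + 2) = 0, so they meet at y = -2, 2.
For y in [-2, 2], t = y**2 + 2*y - 2 is on the left; area = ∫[-2,2] (-(y**2 - 4)) dy = 32/3.

32/3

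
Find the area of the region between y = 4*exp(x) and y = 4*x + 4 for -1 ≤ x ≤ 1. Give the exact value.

-8 - 4*exp(-1) + 4*exp(1)

On [-1, 1], (4*exp(x)) - (4*x + 4) = -4*x + 4*exp(x) - 4 is ≥ 0 throughout, so the area is a single integral of |-4*x + 4*exp(x) - 4|.
∫[-1,1] (-4*x + 4*exp(x) - 4) dx = -8 - 4*exp(-1) + 4*exp(1).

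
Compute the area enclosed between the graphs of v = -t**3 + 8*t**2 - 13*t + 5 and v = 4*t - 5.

Set the curves equal: -t**3 + 8*t**2 - 13*t + 5 = 4*t - 5, so -t**3 + 8*t**2 - 17*t + 10 = 0, which factors as -(t - 5)*(t - 2)*(t - 1) = 0. The curves meet at t = 1, 2, 5.
On [1, 2], v = 4*t - 5 is on top; that piece has area ∫[1,2] (-(-t**3 + 8*t**2 - 17*t + 10)) dt = 7/12.
On [2, 5], v = -t**3 + 8*t**2 - 13*t + 5 is on top; that piece has area ∫[2,5] (-t**3 + 8*t**2 - 17*t + 10) dt = 45/4.
Total enclosed area = 7/12 + 45/4 = 71/6.

71/6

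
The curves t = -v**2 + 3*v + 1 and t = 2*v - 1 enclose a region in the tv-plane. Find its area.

9/2

Both boundary curves give t as a function of v, so integrate with respect to v. Setting them equal: -v**2 + v + 2 = 0, i.e. -(v - 2)*(v + 1) = 0, so they meet at v = -1, 2.
For v in [-1, 2], t = -v**2 + 3*v + 1 is on the right; area = ∫[-1,2] (-v**2 + v + 2) dv = 9/2.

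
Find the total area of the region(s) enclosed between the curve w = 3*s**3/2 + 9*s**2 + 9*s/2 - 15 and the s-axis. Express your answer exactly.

The curve meets the s-axis where 3*s**3/2 + 9*s**2 + 9*s/2 - 15 = 0, i.e. 3*(s - 1)*(s + 2)*(s + 5)/2 = 0, at s = -5, -2, 1.
On [-5, -2] the curve lies above the axis; ∫[-5,-2] (3*s**3/2 + 9*s**2 + 9*s/2 - 15) ds = 243/8, giving area 243/8.
On [-2, 1] the curve lies below the axis; ∫[-2,1] (3*s**3/2 + 9*s**2 + 9*s/2 - 15) ds = -243/8, giving area 243/8.
Total area = 243/8 + 243/8 = 243/4.

243/4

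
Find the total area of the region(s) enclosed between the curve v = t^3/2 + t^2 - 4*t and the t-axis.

The curve meets the t-axis where t^3/2 + t^2 - 4*t = 0, i.e. t*(t - 2)*(t + 4)/2 = 0, at t = -4, 0, 2.
On [-4, 0] the curve lies above the axis; ∫[-4,0] (t^3/2 + t^2 - 4*t) dt = 64/3, giving area 64/3.
On [0, 2] the curve lies below the axis; ∫[0,2] (t^3/2 + t^2 - 4*t) dt = -10/3, giving area 10/3.
Total area = 64/3 + 10/3 = 74/3.

74/3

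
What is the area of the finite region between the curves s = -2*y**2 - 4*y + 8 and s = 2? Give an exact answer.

Both boundary curves give s as a function of y, so integrate with respect to y. Setting them equal: -2*y**2 - 4*y + 6 = 0, i.e. -2*(y - 1)*(y + 3) = 0, so they meet at y = -3, 1.
For y in [-3, 1], s = -2*y**2 - 4*y + 8 is on the right; area = ∫[-3,1] (-2*y**2 - 4*y + 6) dy = 64/3.

64/3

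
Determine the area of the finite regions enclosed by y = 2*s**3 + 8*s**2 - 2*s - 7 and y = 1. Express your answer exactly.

253/6

Set the curves equal: 2*s**3 + 8*s**2 - 2*s - 7 = 1, so 2*s**3 + 8*s**2 - 2*s - 8 = 0, which factors as 2*(s - 1)*(s + 1)*(s + 4) = 0. The curves meet at s = -4, -1, 1.
On [-4, -1], y = 2*s**3 + 8*s**2 - 2*s - 7 is on top; that piece has area ∫[-4,-1] (2*s**3 + 8*s**2 - 2*s - 8) ds = 63/2.
On [-1, 1], y = 1 is on top; that piece has area ∫[-1,1] (-(2*s**3 + 8*s**2 - 2*s - 8)) ds = 32/3.
Total enclosed area = 63/2 + 32/3 = 253/6.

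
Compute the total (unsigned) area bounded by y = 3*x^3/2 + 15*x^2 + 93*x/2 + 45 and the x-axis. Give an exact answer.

The curve meets the x-axis where 3*x^3/2 + 15*x^2 + 93*x/2 + 45 = 0, i.e. 3*(x + 2)*(x + 3)*(x + 5)/2 = 0, at x = -5, -3, -2.
On [-5, -3] the curve lies above the axis; ∫[-5,-3] (3*x^3/2 + 15*x^2 + 93*x/2 + 45) dx = 4, giving area 4.
On [-3, -2] the curve lies below the axis; ∫[-3,-2] (3*x^3/2 + 15*x^2 + 93*x/2 + 45) dx = -5/8, giving area 5/8.
Total area = 4 + 5/8 = 37/8.

37/8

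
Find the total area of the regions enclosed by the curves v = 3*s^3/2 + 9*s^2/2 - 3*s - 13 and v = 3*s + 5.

Set the curves equal: 3*s^3/2 + 9*s^2/2 - 3*s - 13 = 3*s + 5, so 3*s^3/2 + 9*s^2/2 - 6*s - 18 = 0, which factors as 3*(s - 2)*(s + 2)*(s + 3)/2 = 0. The curves meet at s = -3, -2, 2.
On [-3, -2], v = 3*s^3/2 + 9*s^2/2 - 3*s - 13 is on top; that piece has area ∫[-3,-2] (3*s^3/2 + 9*s^2/2 - 6*s - 18) ds = 9/8.
On [-2, 2], v = 3*s + 5 is on top; that piece has area ∫[-2,2] (-(3*s^3/2 + 9*s^2/2 - 6*s - 18)) ds = 48.
Total enclosed area = 9/8 + 48 = 393/8.

393/8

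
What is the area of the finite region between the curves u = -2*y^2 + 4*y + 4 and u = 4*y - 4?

Both boundary curves give u as a function of y, so integrate with respect to y. Setting them equal: -2*y^2 + 8 = 0, i.e. -2*(y - 2)*(y + 2) = 0, so they meet at y = -2, 2.
For y in [-2, 2], u = -2*y^2 + 4*y + 4 is on the right; area = ∫[-2,2] (-2*y^2 + 8) dy = 64/3.

64/3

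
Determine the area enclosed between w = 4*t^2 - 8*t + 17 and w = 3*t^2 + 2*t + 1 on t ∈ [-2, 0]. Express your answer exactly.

164/3

On [-2, 0], (4*t^2 - 8*t + 17) - (3*t^2 + 2*t + 1) = t^2 - 10*t + 16 is ≥ 0 throughout, so the area is a single integral of |t^2 - 10*t + 16|.
∫[-2,0] (t^2 - 10*t + 16) dt = 164/3.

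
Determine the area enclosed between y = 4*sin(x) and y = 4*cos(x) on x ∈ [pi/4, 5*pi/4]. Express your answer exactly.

8*sqrt(2)

On [pi/4, 5*pi/4], (4*sin(x)) - (4*cos(x)) = 4*sin(x) - 4*cos(x) is ≥ 0 throughout, so the area is a single integral of |4*sin(x) - 4*cos(x)|.
∫[pi/4,5*pi/4] (4*sin(x) - 4*cos(x)) dx = 8*sqrt(2).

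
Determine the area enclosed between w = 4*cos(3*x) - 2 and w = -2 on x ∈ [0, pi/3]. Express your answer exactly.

8/3

The difference (4*cos(3*x) - 2) - (-2) = 4*cos(3*x) changes sign at x = pi/6 inside [0, pi/3], so split the integral there.
∫[0,pi/6] (4*cos(3*x)) dx = 4/3.
∫[pi/6,pi/3] (4*cos(3*x)) dx = -4/3; the area of that piece is 4/3.
Total area = 4/3 + 4/3 = 8/3.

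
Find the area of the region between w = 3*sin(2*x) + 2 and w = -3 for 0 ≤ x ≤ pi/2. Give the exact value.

On [0, pi/2], (3*sin(2*x) + 2) - (-3) = 3*sin(2*x) + 5 is ≥ 0 throughout, so the area is a single integral of |3*sin(2*x) + 5|.
∫[0,pi/2] (3*sin(2*x) + 5) dx = 3 + 5*pi/2.

3 + 5*pi/2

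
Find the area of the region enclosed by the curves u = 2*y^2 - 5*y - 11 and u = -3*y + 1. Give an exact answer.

125/3

Both boundary curves give u as a function of y, so integrate with respect to y. Setting them equal: 2*y^2 - 2*y - 12 = 0, i.e. 2*(y - 3)*(y + 2) = 0, so they meet at y = -2, 3.
For y in [-2, 3], u = 2*y^2 - 5*y - 11 is on the left; area = ∫[-2,3] (-(2*y^2 - 2*y - 12)) dy = 125/3.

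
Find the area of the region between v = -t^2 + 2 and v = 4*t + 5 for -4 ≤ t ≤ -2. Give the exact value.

The difference (-t^2 + 2) - (4*t + 5) = -t^2 - 4*t - 3 changes sign at t = -3 inside [-4, -2], so split the integral there.
∫[-4,-3] (-t^2 - 4*t - 3) dt = -4/3; the area of that piece is 4/3.
∫[-3,-2] (-t^2 - 4*t - 3) dt = 2/3.
Total area = 4/3 + 2/3 = 2.

2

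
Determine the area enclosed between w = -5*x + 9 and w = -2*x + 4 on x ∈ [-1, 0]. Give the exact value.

13/2

On [-1, 0], (-5*x + 9) - (-2*x + 4) = -3*x + 5 is ≥ 0 throughout, so the area is a single integral of |-3*x + 5|.
∫[-1,0] (-3*x + 5) dx = 13/2.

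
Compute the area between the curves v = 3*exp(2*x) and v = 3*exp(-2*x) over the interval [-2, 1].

-6 + 3*exp(-4)/2 + 3*exp(-2)/2 + 3*exp(2)/2 + 3*exp(4)/2

The difference (3*exp(2*x)) - (3*exp(-2*x)) = 3*exp(2*x) - 3*exp(-2*x) changes sign at x = 0 inside [-2, 1], so split the integral there.
∫[-2,0] (3*exp(2*x) - 3*exp(-2*x)) dx = -3*exp(4)/2 - 3*exp(-4)/2 + 3; the area of that piece is -3 + 3*exp(-4)/2 + 3*exp(4)/2.
∫[0,1] (3*exp(2*x) - 3*exp(-2*x)) dx = -3 + 3*exp(-2)/2 + 3*exp(2)/2.
Total area = (-3 + 3*exp(-4)/2 + 3*exp(4)/2) + (-3 + 3*exp(-2)/2 + 3*exp(2)/2) = -6 + 3*exp(-4)/2 + 3*exp(-2)/2 + 3*exp(2)/2 + 3*exp(4)/2.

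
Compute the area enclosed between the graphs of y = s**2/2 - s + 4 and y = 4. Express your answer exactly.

2/3

Set the curves equal: s**2/2 - s + 4 = 4, so s**2/2 - s = 0, which factors as s*(s - 2)/2 = 0. The curves meet at s = 0, 2.
On [0, 2], y = 4 is on top; that piece has area ∫[0,2] (-(s**2/2 - s)) ds = 2/3.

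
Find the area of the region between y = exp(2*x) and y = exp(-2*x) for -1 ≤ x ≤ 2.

The difference (exp(2*x)) - (exp(-2*x)) = exp(2*x) - exp(-2*x) changes sign at x = 0 inside [-1, 2], so split the integral there.
∫[-1,0] (exp(2*x) - exp(-2*x)) dx = -exp(2)/2 - exp(-2)/2 + 1; the area of that piece is -1 + exp(-2)/2 + exp(2)/2.
∫[0,2] (exp(2*x) - exp(-2*x)) dx = -1 + exp(-4)/2 + exp(4)/2.
Total area = (-1 + exp(-2)/2 + exp(2)/2) + (-1 + exp(-4)/2 + exp(4)/2) = -2 + exp(-4)/2 + exp(-2)/2 + exp(2)/2 + exp(4)/2.

-2 + exp(-4)/2 + exp(-2)/2 + exp(2)/2 + exp(4)/2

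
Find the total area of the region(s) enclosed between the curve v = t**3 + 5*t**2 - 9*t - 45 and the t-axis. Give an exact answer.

The curve meets the t-axis where t**3 + 5*t**2 - 9*t - 45 = 0, i.e. (t - 3)*(t + 3)*(t + 5) = 0, at t = -5, -3, 3.
On [-5, -3] the curve lies above the axis; ∫[-5,-3] (t**3 + 5*t**2 - 9*t - 45) dt = 28/3, giving area 28/3.
On [-3, 3] the curve lies below the axis; ∫[-3,3] (t**3 + 5*t**2 - 9*t - 45) dt = -180, giving area 180.
Total area = 28/3 + 180 = 568/3.

568/3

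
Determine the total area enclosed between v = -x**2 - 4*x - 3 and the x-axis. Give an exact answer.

4/3

The curve meets the x-axis where -x**2 - 4*x - 3 = 0, i.e. -(x + 1)*(x + 3) = 0, at x = -3, -1.
On [-3, -1] the curve lies above the axis; ∫[-3,-1] (-x**2 - 4*x - 3) dx = 4/3, giving area 4/3.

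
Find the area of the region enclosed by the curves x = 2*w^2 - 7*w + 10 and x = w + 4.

Both boundary curves give x as a function of w, so integrate with respect to w. Setting them equal: 2*w^2 - 8*w + 6 = 0, i.e. 2*(w - 3)*(w - 1) = 0, so they meet at w = 1, 3.
For w in [1, 3], x = 2*w^2 - 7*w + 10 is on the left; area = ∫[1,3] (-(2*w^2 - 8*w + 6)) dw = 8/3.

8/3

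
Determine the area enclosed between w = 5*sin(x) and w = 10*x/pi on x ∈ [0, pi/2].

5 - 5*pi/4

On [0, pi/2], (5*sin(x)) - (10*x/pi) = -10*x/pi + 5*sin(x) is ≥ 0 throughout, so the area is a single integral of |-10*x/pi + 5*sin(x)|.
∫[0,pi/2] (-10*x/pi + 5*sin(x)) dx = 5 - 5*pi/4.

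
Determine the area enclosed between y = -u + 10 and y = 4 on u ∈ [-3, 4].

On [-3, 4], (-u + 10) - (4) = -u + 6 is ≥ 0 throughout, so the area is a single integral of |-u + 6|.
∫[-3,4] (-u + 6) du = 77/2.

77/2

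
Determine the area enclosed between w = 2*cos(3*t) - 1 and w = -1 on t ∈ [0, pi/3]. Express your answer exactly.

The difference (2*cos(3*t) - 1) - (-1) = 2*cos(3*t) changes sign at t = pi/6 inside [0, pi/3], so split the integral there.
∫[0,pi/6] (2*cos(3*t)) dt = 2/3.
∫[pi/6,pi/3] (2*cos(3*t)) dt = -2/3; the area of that piece is 2/3.
Total area = 2/3 + 2/3 = 4/3.

4/3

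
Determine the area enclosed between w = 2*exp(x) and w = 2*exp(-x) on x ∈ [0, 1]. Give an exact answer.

On [0, 1], (2*exp(x)) - (2*exp(-x)) = 2*exp(x) - 2*exp(-x) is ≥ 0 throughout, so the area is a single integral of |2*exp(x) - 2*exp(-x)|.
∫[0,1] (2*exp(x) - 2*exp(-x)) dx = -4 + 2*exp(-1) + 2*exp(1).

-4 + 2*exp(-1) + 2*exp(1)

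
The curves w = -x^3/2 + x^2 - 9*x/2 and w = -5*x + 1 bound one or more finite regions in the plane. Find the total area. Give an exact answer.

37/24

Set the curves equal: -x^3/2 + x^2 - 9*x/2 = -5*x + 1, so -x^3/2 + x^2 + x/2 - 1 = 0, which factors as -(x - 2)*(x - 1)*(x + 1)/2 = 0. The curves meet at x = -1, 1, 2.
On [-1, 1], w = -5*x + 1 is on top; that piece has area ∫[-1,1] (-(-x^3/2 + x^2 + x/2 - 1)) dx = 4/3.
On [1, 2], w = -x^3/2 + x^2 - 9*x/2 is on top; that piece has area ∫[1,2] (-x^3/2 + x^2 + x/2 - 1) dx = 5/24.
Total enclosed area = 4/3 + 5/24 = 37/24.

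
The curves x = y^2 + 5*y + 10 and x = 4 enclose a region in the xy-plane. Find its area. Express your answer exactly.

1/6

Both boundary curves give x as a function of y, so integrate with respect to y. Setting them equal: y^2 + 5*y + 6 = 0, i.e. (y + 2)*(y + 3) = 0, so they meet at y = -3, -2.
For y in [-3, -2], x = y^2 + 5*y + 10 is on the left; area = ∫[-3,-2] (-(y^2 + 5*y + 6)) dy = 1/6.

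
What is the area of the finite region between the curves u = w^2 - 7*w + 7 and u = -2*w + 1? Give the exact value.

1/6

Both boundary curves give u as a function of w, so integrate with respect to w. Setting them equal: w^2 - 5*w + 6 = 0, i.e. (w - 3)*(w - 2) = 0, so they meet at w = 2, 3.
For w in [2, 3], u = w^2 - 7*w + 7 is on the left; area = ∫[2,3] (-(w^2 - 5*w + 6)) dw = 1/6.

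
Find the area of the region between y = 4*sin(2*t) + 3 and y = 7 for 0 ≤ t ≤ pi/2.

-4 + 2*pi

On [0, pi/2], (4*sin(2*t) + 3) - (7) = 4*sin(2*t) - 4 is ≤ 0 throughout, so the area is a single integral of |4*sin(2*t) - 4|.
∫[0,pi/2] (4*sin(2*t) - 4) dt = 4 - 2*pi; the area of that piece is -4 + 2*pi.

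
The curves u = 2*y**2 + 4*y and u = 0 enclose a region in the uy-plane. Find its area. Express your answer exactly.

8/3

Both boundary curves give u as a function of y, so integrate with respect to y. Setting them equal: 2*y**2 + 4*y = 0, i.e. 2*y*(y + 2) = 0, so they meet at y = -2, 0.
For y in [-2, 0], u = 2*y**2 + 4*y is on the left; area = ∫[-2,0] (-(2*y**2 + 4*y)) dy = 8/3.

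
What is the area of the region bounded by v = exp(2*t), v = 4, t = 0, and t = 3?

-31/2 + 8*log(2) + exp(6)/2

The difference (exp(2*t)) - (4) = exp(2*t) - 4 changes sign at t = log(2) inside [0, 3], so split the integral there.
∫[0,log(2)] (exp(2*t) - 4) dt = 3/2 - log(16); the area of that piece is -3/2 + log(16).
∫[log(2),3] (exp(2*t) - 4) dt = -14 + 4*log(2) + exp(6)/2.
Total area = (-3/2 + log(16)) + (-14 + 4*log(2) + exp(6)/2) = -31/2 + 8*log(2) + exp(6)/2.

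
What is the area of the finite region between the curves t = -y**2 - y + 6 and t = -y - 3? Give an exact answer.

Both boundary curves give t as a function of y, so integrate with respect to y. Setting them equal: -y**2 + 9 = 0, i.e. -(y - 3)*(y + 3) = 0, so they meet at y = -3, 3.
For y in [-3, 3], t = -y**2 - y + 6 is on the right; area = ∫[-3,3] (-y**2 + 9) dy = 36.

36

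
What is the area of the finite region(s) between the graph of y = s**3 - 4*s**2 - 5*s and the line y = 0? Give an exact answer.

443/6

The curve meets the s-axis where s**3 - 4*s**2 - 5*s = 0, i.e. s*(s - 5)*(s + 1) = 0, at s = -1, 0, 5.
On [-1, 0] the curve lies above the axis; ∫[-1,0] (s**3 - 4*s**2 - 5*s) ds = 11/12, giving area 11/12.
On [0, 5] the curve lies below the axis; ∫[0,5] (s**3 - 4*s**2 - 5*s) ds = -875/12, giving area 875/12.
Total area = 11/12 + 875/12 = 443/6.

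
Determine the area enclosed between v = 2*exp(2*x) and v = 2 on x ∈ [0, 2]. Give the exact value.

On [0, 2], (2*exp(2*x)) - (2) = 2*exp(2*x) - 2 is ≥ 0 throughout, so the area is a single integral of |2*exp(2*x) - 2|.
∫[0,2] (2*exp(2*x) - 2) dx = -5 + exp(4).

-5 + exp(4)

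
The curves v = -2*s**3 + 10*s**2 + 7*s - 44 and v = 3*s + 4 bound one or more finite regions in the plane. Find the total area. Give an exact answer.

443/3

Set the curves equal: -2*s**3 + 10*s**2 + 7*s - 44 = 3*s + 4, so -2*s**3 + 10*s**2 + 4*s - 48 = 0, which factors as -2*(s - 4)*(s - 3)*(s + 2) = 0. The curves meet at s = -2, 3, 4.
On [-2, 3], v = 3*s + 4 is on top; that piece has area ∫[-2,3] (-(-2*s**3 + 10*s**2 + 4*s - 48)) ds = 875/6.
On [3, 4], v = -2*s**3 + 10*s**2 + 7*s - 44 is on top; that piece has area ∫[3,4] (-2*s**3 + 10*s**2 + 4*s - 48) ds = 11/6.
Total enclosed area = 875/6 + 11/6 = 443/3.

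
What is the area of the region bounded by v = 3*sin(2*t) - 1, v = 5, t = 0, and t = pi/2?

On [0, pi/2], (3*sin(2*t) - 1) - (5) = 3*sin(2*t) - 6 is ≤ 0 throughout, so the area is a single integral of |3*sin(2*t) - 6|.
∫[0,pi/2] (3*sin(2*t) - 6) dt = 3 - 3*pi; the area of that piece is -3 + 3*pi.

-3 + 3*pi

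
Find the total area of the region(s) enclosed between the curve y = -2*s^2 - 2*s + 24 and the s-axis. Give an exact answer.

343/3

The curve meets the s-axis where -2*s^2 - 2*s + 24 = 0, i.e. -2*(s - 3)*(s + 4) = 0, at s = -4, 3.
On [-4, 3] the curve lies above the axis; ∫[-4,3] (-2*s^2 - 2*s + 24) ds = 343/3, giving area 343/3.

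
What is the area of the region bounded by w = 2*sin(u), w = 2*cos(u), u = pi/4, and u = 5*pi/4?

4*sqrt(2)

On [pi/4, 5*pi/4], (2*sin(u)) - (2*cos(u)) = 2*sin(u) - 2*cos(u) is ≥ 0 throughout, so the area is a single integral of |2*sin(u) - 2*cos(u)|.
∫[pi/4,5*pi/4] (2*sin(u) - 2*cos(u)) du = 4*sqrt(2).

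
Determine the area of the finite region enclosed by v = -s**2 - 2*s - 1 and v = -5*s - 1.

Set the curves equal: -s**2 - 2*s - 1 = -5*s - 1, so -s**2 + 3*s = 0, which factors as -s*(s - 3) = 0. The curves meet at s = 0, 3.
On [0, 3], v = -s**2 - 2*s - 1 is on top; that piece has area ∫[0,3] (-s**2 + 3*s) ds = 9/2.

9/2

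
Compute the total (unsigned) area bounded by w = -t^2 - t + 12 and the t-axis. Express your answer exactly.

The curve meets the t-axis where -t^2 - t + 12 = 0, i.e. -(t - 3)*(t + 4) = 0, at t = -4, 3.
On [-4, 3] the curve lies above the axis; ∫[-4,3] (-t^2 - t + 12) dt = 343/6, giving area 343/6.

343/6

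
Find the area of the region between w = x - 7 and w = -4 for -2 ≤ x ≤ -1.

On [-2, -1], (x - 7) - (-4) = x - 3 is ≤ 0 throughout, so the area is a single integral of |x - 3|.
∫[-2,-1] (x - 3) dx = -9/2; the area of that piece is 9/2.

9/2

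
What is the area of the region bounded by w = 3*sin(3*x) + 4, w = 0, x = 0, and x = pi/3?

On [0, pi/3], (3*sin(3*x) + 4) - (0) = 3*sin(3*x) + 4 is ≥ 0 throughout, so the area is a single integral of |3*sin(3*x) + 4|.
∫[0,pi/3] (3*sin(3*x) + 4) dx = 2 + 4*pi/3.

2 + 4*pi/3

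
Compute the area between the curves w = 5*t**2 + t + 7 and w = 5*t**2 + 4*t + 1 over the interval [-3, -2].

27/2

On [-3, -2], (5*t**2 + t + 7) - (5*t**2 + 4*t + 1) = -3*t + 6 is ≥ 0 throughout, so the area is a single integral of |-3*t + 6|.
∫[-3,-2] (-3*t + 6) dt = 27/2.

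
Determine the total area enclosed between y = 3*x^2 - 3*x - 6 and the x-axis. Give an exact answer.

The curve meets the x-axis where 3*x^2 - 3*x - 6 = 0, i.e. 3*(x - 2)*(x + 1) = 0, at x = -1, 2.
On [-1, 2] the curve lies below the axis; ∫[-1,2] (3*x^2 - 3*x - 6) dx = -27/2, giving area 27/2.

27/2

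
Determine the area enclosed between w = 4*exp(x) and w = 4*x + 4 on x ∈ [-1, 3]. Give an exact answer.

On [-1, 3], (4*exp(x)) - (4*x + 4) = -4*x + 4*exp(x) - 4 is ≥ 0 throughout, so the area is a single integral of |-4*x + 4*exp(x) - 4|.
∫[-1,3] (-4*x + 4*exp(x) - 4) dx = -32 - 4*exp(-1) + 4*exp(3).

-32 - 4*exp(-1) + 4*exp(3)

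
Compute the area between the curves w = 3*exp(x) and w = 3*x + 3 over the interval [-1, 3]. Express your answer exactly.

On [-1, 3], (3*exp(x)) - (3*x + 3) = -3*x + 3*exp(x) - 3 is ≥ 0 throughout, so the area is a single integral of |-3*x + 3*exp(x) - 3|.
∫[-1,3] (-3*x + 3*exp(x) - 3) dx = -24 - 3*exp(-1) + 3*exp(3).

-24 - 3*exp(-1) + 3*exp(3)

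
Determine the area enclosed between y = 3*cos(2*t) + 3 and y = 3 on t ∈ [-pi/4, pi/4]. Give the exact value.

On [-pi/4, pi/4], (3*cos(2*t) + 3) - (3) = 3*cos(2*t) is ≥ 0 throughout, so the area is a single integral of |3*cos(2*t)|.
∫[-pi/4,pi/4] (3*cos(2*t)) dt = 3.

3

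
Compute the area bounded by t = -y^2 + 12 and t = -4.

Both boundary curves give t as a function of y, so integrate with respect to y. Setting them equal: -y^2 + 16 = 0, i.e. -(y - 4)*(y + 4) = 0, so they meet at y = -4, 4.
For y in [-4, 4], t = -y^2 + 12 is on the right; area = ∫[-4,4] (-y^2 + 16) dy = 256/3.

256/3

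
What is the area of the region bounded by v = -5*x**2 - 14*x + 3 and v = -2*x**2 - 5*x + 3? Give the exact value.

27/2

Set the curves equal: -5*x**2 - 14*x + 3 = -2*x**2 - 5*x + 3, so -3*x**2 - 9*x = 0, which factors as -3*x*(x + 3) = 0. The curves meet at x = -3, 0.
On [-3, 0], v = -5*x**2 - 14*x + 3 is on top; that piece has area ∫[-3,0] (-3*x**2 - 9*x) dx = 27/2.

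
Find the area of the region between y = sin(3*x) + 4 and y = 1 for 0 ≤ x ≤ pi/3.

2/3 + pi

On [0, pi/3], (sin(3*x) + 4) - (1) = sin(3*x) + 3 is ≥ 0 throughout, so the area is a single integral of |sin(3*x) + 3|.
∫[0,pi/3] (sin(3*x) + 3) dx = 2/3 + pi.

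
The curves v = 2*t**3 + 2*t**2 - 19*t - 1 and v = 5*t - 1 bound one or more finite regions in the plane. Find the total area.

937/6

Set the curves equal: 2*t**3 + 2*t**2 - 19*t - 1 = 5*t - 1, so 2*t**3 + 2*t**2 - 24*t = 0, which factors as 2*t*(t - 3)*(t + 4) = 0. The curves meet at t = -4, 0, 3.
On [-4, 0], v = 2*t**3 + 2*t**2 - 19*t - 1 is on top; that piece has area ∫[-4,0] (2*t**3 + 2*t**2 - 24*t) dt = 320/3.
On [0, 3], v = 5*t - 1 is on top; that piece has area ∫[0,3] (-(2*t**3 + 2*t**2 - 24*t)) dt = 99/2.
Total enclosed area = 320/3 + 99/2 = 937/6.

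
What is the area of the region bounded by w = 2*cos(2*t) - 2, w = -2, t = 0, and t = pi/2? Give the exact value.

2

The difference (2*cos(2*t) - 2) - (-2) = 2*cos(2*t) changes sign at t = pi/4 inside [0, pi/2], so split the integral there.
∫[0,pi/4] (2*cos(2*t)) dt = 1.
∫[pi/4,pi/2] (2*cos(2*t)) dt = -1; the area of that piece is 1.
Total area = 1 + 1 = 2.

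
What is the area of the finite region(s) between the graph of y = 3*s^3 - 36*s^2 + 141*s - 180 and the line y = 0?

The curve meets the s-axis where 3*s^3 - 36*s^2 + 141*s - 180 = 0, i.e. 3*(s - 5)*(s - 4)*(s - 3) = 0, at s = 3, 4, 5.
On [3, 4] the curve lies above the axis; ∫[3,4] (3*s^3 - 36*s^2 + 141*s - 180) ds = 3/4, giving area 3/4.
On [4, 5] the curve lies below the axis; ∫[4,5] (3*s^3 - 36*s^2 + 141*s - 180) ds = -3/4, giving area 3/4.
Total area = 3/4 + 3/4 = 3/2.

3/2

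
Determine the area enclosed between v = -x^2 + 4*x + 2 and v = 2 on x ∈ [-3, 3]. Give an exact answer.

The difference (-x^2 + 4*x + 2) - (2) = -x^2 + 4*x changes sign at x = 0 inside [-3, 3], so split the integral there.
∫[-3,0] (-x^2 + 4*x) dx = -27; the area of that piece is 27.
∫[0,3] (-x^2 + 4*x) dx = 9.
Total area = 27 + 9 = 36.

36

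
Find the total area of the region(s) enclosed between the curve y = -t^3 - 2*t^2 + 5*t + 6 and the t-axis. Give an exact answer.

The curve meets the t-axis where -t^3 - 2*t^2 + 5*t + 6 = 0, i.e. -(t - 2)*(t + 1)*(t + 3) = 0, at t = -3, -1, 2.
On [-3, -1] the curve lies below the axis; ∫[-3,-1] (-t^3 - 2*t^2 + 5*t + 6) dt = -16/3, giving area 16/3.
On [-1, 2] the curve lies above the axis; ∫[-1,2] (-t^3 - 2*t^2 + 5*t + 6) dt = 63/4, giving area 63/4.
Total area = 16/3 + 63/4 = 253/12.

253/12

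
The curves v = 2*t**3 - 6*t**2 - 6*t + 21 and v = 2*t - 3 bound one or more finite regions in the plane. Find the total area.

Set the curves equal: 2*t**3 - 6*t**2 - 6*t + 21 = 2*t - 3, so 2*t**3 - 6*t**2 - 8*t + 24 = 0, which factors as 2*(t - 3)*(t - 2)*(t + 2) = 0. The curves meet at t = -2, 2, 3.
On [-2, 2], v = 2*t**3 - 6*t**2 - 6*t + 21 is on top; that piece has area ∫[-2,2] (2*t**3 - 6*t**2 - 8*t + 24) dt = 64.
On [2, 3], v = 2*t - 3 is on top; that piece has area ∫[2,3] (-(2*t**3 - 6*t**2 - 8*t + 24)) dt = 3/2.
Total enclosed area = 64 + 3/2 = 131/2.

131/2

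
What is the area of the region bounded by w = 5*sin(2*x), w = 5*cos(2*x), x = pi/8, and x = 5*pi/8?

5*sqrt(2)

On [pi/8, 5*pi/8], (5*sin(2*x)) - (5*cos(2*x)) = 5*sin(2*x) - 5*cos(2*x) is ≥ 0 throughout, so the area is a single integral of |5*sin(2*x) - 5*cos(2*x)|.
∫[pi/8,5*pi/8] (5*sin(2*x) - 5*cos(2*x)) dx = 5*sqrt(2).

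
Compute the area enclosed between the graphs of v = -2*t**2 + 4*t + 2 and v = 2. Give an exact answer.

8/3

Set the curves equal: -2*t**2 + 4*t + 2 = 2, so -2*t**2 + 4*t = 0, which factors as -2*t*(t - 2) = 0. The curves meet at t = 0, 2.
On [0, 2], v = -2*t**2 + 4*t + 2 is on top; that piece has area ∫[0,2] (-2*t**2 + 4*t) dt = 8/3.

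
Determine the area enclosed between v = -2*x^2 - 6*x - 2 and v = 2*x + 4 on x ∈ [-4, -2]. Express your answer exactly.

4

The difference (-2*x^2 - 6*x - 2) - (2*x + 4) = -2*x^2 - 8*x - 6 changes sign at x = -3 inside [-4, -2], so split the integral there.
∫[-4,-3] (-2*x^2 - 8*x - 6) dx = -8/3; the area of that piece is 8/3.
∫[-3,-2] (-2*x^2 - 8*x - 6) dx = 4/3.
Total area = 8/3 + 4/3 = 4.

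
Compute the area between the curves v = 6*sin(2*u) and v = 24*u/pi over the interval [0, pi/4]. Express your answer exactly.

3 - 3*pi/4

On [0, pi/4], (6*sin(2*u)) - (24*u/pi) = -24*u/pi + 6*sin(2*u) is ≥ 0 throughout, so the area is a single integral of |-24*u/pi + 6*sin(2*u)|.
∫[0,pi/4] (-24*u/pi + 6*sin(2*u)) du = 3 - 3*pi/4.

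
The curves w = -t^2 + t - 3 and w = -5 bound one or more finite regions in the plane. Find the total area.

Set the curves equal: -t^2 + t - 3 = -5, so -t^2 + t + 2 = 0, which factors as -(t - 2)*(t + 1) = 0. The curves meet at t = -1, 2.
On [-1, 2], w = -t^2 + t - 3 is on top; that piece has area ∫[-1,2] (-t^2 + t + 2) dt = 9/2.

9/2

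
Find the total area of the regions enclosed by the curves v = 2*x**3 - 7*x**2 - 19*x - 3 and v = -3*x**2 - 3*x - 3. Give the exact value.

296/3

Set the curves equal: 2*x**3 - 7*x**2 - 19*x - 3 = -3*x**2 - 3*x - 3, so 2*x**3 - 4*x**2 - 16*x = 0, which factors as 2*x*(x - 4)*(x + 2) = 0. The curves meet at x = -2, 0, 4.
On [-2, 0], v = 2*x**3 - 7*x**2 - 19*x - 3 is on top; that piece has area ∫[-2,0] (2*x**3 - 4*x**2 - 16*x) dx = 40/3.
On [0, 4], v = -3*x**2 - 3*x - 3 is on top; that piece has area ∫[0,4] (-(2*x**3 - 4*x**2 - 16*x)) dx = 256/3.
Total enclosed area = 40/3 + 256/3 = 296/3.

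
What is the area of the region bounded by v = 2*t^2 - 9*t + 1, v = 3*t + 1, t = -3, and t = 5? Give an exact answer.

416/3

The difference (2*t^2 - 9*t + 1) - (3*t + 1) = 2*t^2 - 12*t changes sign at t = 0 inside [-3, 5], so split the integral there.
∫[-3,0] (2*t^2 - 12*t) dt = 72.
∫[0,5] (2*t^2 - 12*t) dt = -200/3; the area of that piece is 200/3.
Total area = 72 + 200/3 = 416/3.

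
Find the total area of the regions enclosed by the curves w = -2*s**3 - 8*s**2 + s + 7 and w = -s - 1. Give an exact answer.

253/6

Set the curves equal: -2*s**3 - 8*s**2 + s + 7 = -s - 1, so -2*s**3 - 8*s**2 + 2*s + 8 = 0, which factors as -2*(s - 1)*(s + 1)*(s + 4) = 0. The curves meet at s = -4, -1, 1.
On [-4, -1], w = -s - 1 is on top; that piece has area ∫[-4,-1] (-(-2*s**3 - 8*s**2 + 2*s + 8)) ds = 63/2.
On [-1, 1], w = -2*s**3 - 8*s**2 + s + 7 is on top; that piece has area ∫[-1,1] (-2*s**3 - 8*s**2 + 2*s + 8) ds = 32/3.
Total enclosed area = 63/2 + 32/3 = 253/6.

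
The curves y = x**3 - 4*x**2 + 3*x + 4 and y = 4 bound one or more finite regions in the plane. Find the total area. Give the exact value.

37/12

Set the curves equal: x**3 - 4*x**2 + 3*x + 4 = 4, so x**3 - 4*x**2 + 3*x = 0, which factors as x*(x - 3)*(x - 1) = 0. The curves meet at x = 0, 1, 3.
On [0, 1], y = x**3 - 4*x**2 + 3*x + 4 is on top; that piece has area ∫[0,1] (x**3 - 4*x**2 + 3*x) dx = 5/12.
On [1, 3], y = 4 is on top; that piece has area ∫[1,3] (-(x**3 - 4*x**2 + 3*x)) dx = 8/3.
Total enclosed area = 5/12 + 8/3 = 37/12.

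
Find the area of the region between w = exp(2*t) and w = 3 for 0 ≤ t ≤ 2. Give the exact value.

The difference (exp(2*t)) - (3) = exp(2*t) - 3 changes sign at t = log(3)/2 inside [0, 2], so split the integral there.
∫[0,log(3)/2] (exp(2*t) - 3) dt = 1 - 3*log(3)/2; the area of that piece is -1 + 3*log(3)/2.
∫[log(3)/2,2] (exp(2*t) - 3) dt = -15/2 + 3*log(3)/2 + exp(4)/2.
Total area = (-1 + 3*log(3)/2) + (-15/2 + 3*log(3)/2 + exp(4)/2) = -17/2 + 3*log(3) + exp(4)/2.

-17/2 + 3*log(3) + exp(4)/2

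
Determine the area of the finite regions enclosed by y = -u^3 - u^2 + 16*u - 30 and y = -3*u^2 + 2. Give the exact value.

Set the curves equal: -u^3 - u^2 + 16*u - 30 = -3*u^2 + 2, so -u^3 + 2*u^2 + 16*u - 32 = 0, which factors as -(u - 4)*(u - 2)*(u + 4) = 0. The curves meet at u = -4, 2, 4.
On [-4, 2], y = -3*u^2 + 2 is on top; that piece has area ∫[-4,2] (-(-u^3 + 2*u^2 + 16*u - 32)) du = 180.
On [2, 4], y = -u^3 - u^2 + 16*u - 30 is on top; that piece has area ∫[2,4] (-u^3 + 2*u^2 + 16*u - 32) du = 28/3.
Total enclosed area = 180 + 28/3 = 568/3.

568/3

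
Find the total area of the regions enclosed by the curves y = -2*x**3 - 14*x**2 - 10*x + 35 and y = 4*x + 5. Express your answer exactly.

296/3

Set the curves equal: -2*x**3 - 14*x**2 - 10*x + 35 = 4*x + 5, so -2*x**3 - 14*x**2 - 14*x + 30 = 0, which factors as -2*(x - 1)*(x + 3)*(x + 5) = 0. The curves meet at x = -5, -3, 1.
On [-5, -3], y = 4*x + 5 is on top; that piece has area ∫[-5,-3] (-(-2*x**3 - 14*x**2 - 14*x + 30)) dx = 40/3.
On [-3, 1], y = -2*x**3 - 14*x**2 - 10*x + 35 is on top; that piece has area ∫[-3,1] (-2*x**3 - 14*x**2 - 14*x + 30) dx = 256/3.
Total enclosed area = 40/3 + 256/3 = 296/3.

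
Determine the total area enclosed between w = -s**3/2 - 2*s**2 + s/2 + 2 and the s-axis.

253/24

The curve meets the s-axis where -s**3/2 - 2*s**2 + s/2 + 2 = 0, i.e. -(s - 1)*(s + 1)*(s + 4)/2 = 0, at s = -4, -1, 1.
On [-4, -1] the curve lies below the axis; ∫[-4,-1] (-s**3/2 - 2*s**2 + s/2 + 2) ds = -63/8, giving area 63/8.
On [-1, 1] the curve lies above the axis; ∫[-1,1] (-s**3/2 - 2*s**2 + s/2 + 2) ds = 8/3, giving area 8/3.
Total area = 63/8 + 8/3 = 253/24.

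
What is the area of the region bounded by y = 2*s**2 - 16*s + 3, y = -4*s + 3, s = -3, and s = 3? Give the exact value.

The difference (2*s**2 - 16*s + 3) - (-4*s + 3) = 2*s**2 - 12*s changes sign at s = 0 inside [-3, 3], so split the integral there.
∫[-3,0] (2*s**2 - 12*s) ds = 72.
∫[0,3] (2*s**2 - 12*s) ds = -36; the area of that piece is 36.
Total area = 72 + 36 = 108.

108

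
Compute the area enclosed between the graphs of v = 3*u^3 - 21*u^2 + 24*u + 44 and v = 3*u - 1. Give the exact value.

Set the curves equal: 3*u^3 - 21*u^2 + 24*u + 44 = 3*u - 1, so 3*u^3 - 21*u^2 + 21*u + 45 = 0, which factors as 3*(u - 5)*(u - 3)*(u + 1) = 0. The curves meet at u = -1, 3, 5.
On [-1, 3], v = 3*u^3 - 21*u^2 + 24*u + 44 is on top; that piece has area ∫[-1,3] (3*u^3 - 21*u^2 + 21*u + 45) du = 128.
On [3, 5], v = 3*u - 1 is on top; that piece has area ∫[3,5] (-(3*u^3 - 21*u^2 + 21*u + 45)) du = 20.
Total enclosed area = 128 + 20 = 148.

148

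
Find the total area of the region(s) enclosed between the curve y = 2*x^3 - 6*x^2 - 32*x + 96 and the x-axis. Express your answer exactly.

517

The curve meets the x-axis where 2*x^3 - 6*x^2 - 32*x + 96 = 0, i.e. 2*(x - 4)*(x - 3)*(x + 4) = 0, at x = -4, 3, 4.
On [-4, 3] the curve lies above the axis; ∫[-4,3] (2*x^3 - 6*x^2 - 32*x + 96) dx = 1029/2, giving area 1029/2.
On [3, 4] the curve lies below the axis; ∫[3,4] (2*x^3 - 6*x^2 - 32*x + 96) dx = -5/2, giving area 5/2.
Total area = 1029/2 + 5/2 = 517.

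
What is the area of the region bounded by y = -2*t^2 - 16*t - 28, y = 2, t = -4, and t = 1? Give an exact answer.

The difference (-2*t^2 - 16*t - 28) - (2) = -2*t^2 - 16*t - 30 changes sign at t = -3 inside [-4, 1], so split the integral there.
∫[-4,-3] (-2*t^2 - 16*t - 30) dt = 4/3.
∫[-3,1] (-2*t^2 - 16*t - 30) dt = -224/3; the area of that piece is 224/3.
Total area = 4/3 + 224/3 = 76.

76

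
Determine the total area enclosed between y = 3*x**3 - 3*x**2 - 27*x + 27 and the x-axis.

148

The curve meets the x-axis where 3*x**3 - 3*x**2 - 27*x + 27 = 0, i.e. 3*(x - 3)*(x - 1)*(x + 3) = 0, at x = -3, 1, 3.
On [-3, 1] the curve lies above the axis; ∫[-3,1] (3*x**3 - 3*x**2 - 27*x + 27) dx = 128, giving area 128.
On [1, 3] the curve lies below the axis; ∫[1,3] (3*x**3 - 3*x**2 - 27*x + 27) dx = -20, giving area 20.
Total area = 128 + 20 = 148.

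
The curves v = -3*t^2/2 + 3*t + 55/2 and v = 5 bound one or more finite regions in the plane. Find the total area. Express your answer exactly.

Set the curves equal: -3*t^2/2 + 3*t + 55/2 = 5, so -3*t^2/2 + 3*t + 45/2 = 0, which factors as -3*(t - 5)*(t + 3)/2 = 0. The curves meet at t = -3, 5.
On [-3, 5], v = -3*t^2/2 + 3*t + 55/2 is on top; that piece has area ∫[-3,5] (-3*t^2/2 + 3*t + 45/2) dt = 128.

128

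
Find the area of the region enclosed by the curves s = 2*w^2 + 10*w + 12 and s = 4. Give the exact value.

9

Both boundary curves give s as a function of w, so integrate with respect to w. Setting them equal: 2*w^2 + 10*w + 8 = 0, i.e. 2*(w + 1)*(w + 4) = 0, so they meet at w = -4, -1.
For w in [-4, -1], s = 2*w^2 + 10*w + 12 is on the left; area = ∫[-4,-1] (-(2*w^2 + 10*w + 8)) dw = 9.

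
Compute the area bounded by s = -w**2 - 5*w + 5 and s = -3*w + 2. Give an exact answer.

Both boundary curves give s as a function of w, so integrate with respect to w. Setting them equal: -w**2 - 2*w + 3 = 0, i.e. -(w - 1)*(w + 3) = 0, so they meet at w = -3, 1.
For w in [-3, 1], s = -w**2 - 5*w + 5 is on the right; area = ∫[-3,1] (-w**2 - 2*w + 3) dw = 32/3.

32/3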